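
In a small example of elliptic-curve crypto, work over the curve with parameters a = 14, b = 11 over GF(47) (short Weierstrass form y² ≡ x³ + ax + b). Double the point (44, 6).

tangent at (44, 6): λ = (3·44² + 14)/(2·6) ≡ 41/12. 12⁻¹ ≡ 4 (mod 47) since 12·4 = 48 ≡ 1, so λ ≡ 41·4 ≡ 23.
  x = λ² - 44 - 44 = 529 - 88 ≡ 18; y = λ·(44 - 18) - 6 ≡ 28. → (18, 28)

(18, 28)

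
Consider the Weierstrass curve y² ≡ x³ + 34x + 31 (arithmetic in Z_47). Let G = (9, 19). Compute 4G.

Repeated addition: build up to 4G.
2G: tangent at (9, 19): λ = (3·9² + 34)/(2·19) ≡ 42/38. 38⁻¹ ≡ 26 (mod 47), so λ ≡ 42·26 ≡ 11.
  x = λ² - 9 - 9 = 121 - 18 ≡ 9; y = λ·(9 - 9) - 19 ≡ 28. → (9, 28)
3G: (9, 28) + (9, 19): same x and y₁ ≡ -y₂, so the sum is the point at infinity.
4G: the point at infinity + (9, 19) = (9, 19) (identity).

(9, 19)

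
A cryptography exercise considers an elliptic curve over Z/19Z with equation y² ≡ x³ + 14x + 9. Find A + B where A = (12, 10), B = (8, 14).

(0, 16)

(12, 10) + (8, 14). λ = (14 - 10)/(8 - 12) ≡ 4/15 mod 19. 15⁻¹ ≡ 14 (mod 19), so λ ≡ 18.
  x = λ² - 12 - 8 = 324 - 20 ≡ 0; y = λ·(12 - 0) - 10 ≡ 16. → (0, 16)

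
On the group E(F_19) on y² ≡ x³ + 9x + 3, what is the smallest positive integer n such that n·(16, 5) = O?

4

2P: tangent at (16, 5): λ = (3·16² + 9)/(2·5) ≡ 17/10. 10⁻¹ ≡ 2 (mod 19) since 10·2 = 20 ≡ 1, so λ ≡ 17·2 ≡ 15.
  x = λ² - 16 - 16 = 225 - 32 ≡ 3; y = λ·(16 - 3) - 5 ≡ 0. → (3, 0)
3P: (3, 0) + (16, 5). λ = (5 - 0)/(16 - 3) ≡ 5/13 mod 19. 13⁻¹ ≡ 3 (mod 19) since 13·3 = 39 ≡ 1, so λ ≡ 15.
  x = λ² - 3 - 16 = 225 - 19 ≡ 16; y = λ·(3 - 16) - 0 ≡ 14. → (16, 14)
4P: (16, 14) + (16, 5): same x and y₁ ≡ -y₂, so the sum is O.
4P = O, so the order is 4.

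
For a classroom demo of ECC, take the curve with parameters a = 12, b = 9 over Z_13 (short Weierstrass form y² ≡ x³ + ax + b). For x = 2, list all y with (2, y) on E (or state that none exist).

x³ + 12x + 9 = 41 ≡ 2 (mod 13).
2 is a non-residue mod 13; no y exists.

none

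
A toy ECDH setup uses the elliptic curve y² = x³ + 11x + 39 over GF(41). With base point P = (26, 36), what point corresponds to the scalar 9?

(31, 35)

Double-and-add on 9 = (1001)₂. Start with P = (26, 36) for the leading 1-bit.
double: tangent at (26, 36): λ = (3·26² + 11)/(2·36) ≡ 30/31. 31⁻¹ ≡ 4 (mod 41), so λ ≡ 30·4 ≡ 38.
  x = λ² - 26 - 26 = 1444 - 52 ≡ 39; y = λ·(26 - 39) - 36 ≡ 3. → (39, 3)
double: tangent at (39, 3): λ = (3·39² + 11)/(2·3) ≡ 23/6. 6⁻¹ ≡ 7 (mod 41), so λ ≡ 23·7 ≡ 38.
  x = λ² - 39 - 39 = 1444 - 78 ≡ 13; y = λ·(39 - 13) - 3 ≡ 1. → (13, 1)
double: tangent at (13, 1): λ = (3·13² + 11)/(2·1) ≡ 26/2. 2⁻¹ ≡ 21 (mod 41), so λ ≡ 26·21 ≡ 13.
  x = λ² - 13 - 13 = 169 - 26 ≡ 20; y = λ·(13 - 20) - 1 ≡ 31. → (20, 31)
add P: (20, 31) + (26, 36). λ = (36 - 31)/(26 - 20) ≡ 5/6 mod 41. 6⁻¹ ≡ 7 (mod 41), so λ ≡ 35.
  x = λ² - 20 - 26 = 1225 - 46 ≡ 31; y = λ·(20 - 31) - 31 ≡ 35. → (31, 35)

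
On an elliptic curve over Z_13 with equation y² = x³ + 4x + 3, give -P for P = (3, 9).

-(3, 9) = (3, -9 mod 13) = (3, 4).

(3, 4)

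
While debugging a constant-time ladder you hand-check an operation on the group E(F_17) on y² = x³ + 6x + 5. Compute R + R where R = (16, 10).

(11, 5)

tangent at (16, 10): λ = (3·16² + 6)/(2·10) ≡ 9/3. 3⁻¹ ≡ 6 (mod 17), so λ ≡ 9·6 ≡ 3.
  x = λ² - 16 - 16 = 9 - 32 ≡ 11; y = λ·(16 - 11) - 10 ≡ 5. → (11, 5)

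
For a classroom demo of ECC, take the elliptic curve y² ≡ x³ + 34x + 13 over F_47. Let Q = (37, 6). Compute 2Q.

tangent at (37, 6): λ = (3·37² + 34)/(2·6) ≡ 5/12. 12⁻¹ ≡ 4 (mod 47), so λ ≡ 5·4 ≡ 20.
  x = λ² - 37 - 37 = 400 - 74 ≡ 44; y = λ·(37 - 44) - 6 ≡ 42. → (44, 42)

(44, 42)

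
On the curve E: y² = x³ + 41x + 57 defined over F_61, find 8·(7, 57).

Write Q = (7, 57).
Repeated addition: build up to 8Q.
2Q: tangent at (7, 57): λ = (3·7² + 41)/(2·57) ≡ 5/53. 53⁻¹ ≡ 38 (mod 61), so λ ≡ 5·38 ≡ 7.
  x = λ² - 7 - 7 = 49 - 14 ≡ 35; y = λ·(7 - 35) - 57 ≡ 52. → (35, 52)
3Q: (35, 52) + (7, 57). λ = (57 - 52)/(7 - 35) ≡ 5/33 mod 61. 33⁻¹ ≡ 37 (mod 61), so λ ≡ 2.
  x = λ² - 35 - 7 = 4 - 42 ≡ 23; y = λ·(35 - 23) - 52 ≡ 33. → (23, 33)
4Q: (23, 33) + (7, 57). λ = (57 - 33)/(7 - 23) ≡ 24/45 mod 61. 45⁻¹ ≡ 19 (mod 61), so λ ≡ 29.
  x = λ² - 23 - 7 = 841 - 30 ≡ 18; y = λ·(23 - 18) - 33 ≡ 51. → (18, 51)
5Q: (18, 51) + (7, 57). λ = (57 - 51)/(7 - 18) ≡ 6/50 mod 61. 50⁻¹ ≡ 11 (mod 61) since 50·11 = 550 ≡ 1, so λ ≡ 5.
  x = λ² - 18 - 7 = 25 - 25 ≡ 0; y = λ·(18 - 0) - 51 ≡ 39. → (0, 39)
6Q: (0, 39) + (7, 57). λ = (57 - 39)/(7 - 0) ≡ 18/7 mod 61. 7⁻¹ ≡ 35 (mod 61), so λ ≡ 20.
  x = λ² - 0 - 7 = 400 - 7 ≡ 27; y = λ·(0 - 27) - 39 ≡ 31. → (27, 31)
7Q: (27, 31) + (7, 57). λ = (57 - 31)/(7 - 27) ≡ 26/41 mod 61. 41⁻¹ ≡ 3 (mod 61) since 41·3 = 123 ≡ 1, so λ ≡ 17.
  x = λ² - 27 - 7 = 289 - 34 ≡ 11; y = λ·(27 - 11) - 31 ≡ 58. → (11, 58)
8Q: (11, 58) + (7, 57). λ = (57 - 58)/(7 - 11) ≡ 60/57 mod 61. 57⁻¹ ≡ 15 (mod 61) since 57·15 = 855 ≡ 1, so λ ≡ 46.
  x = λ² - 11 - 7 = 2116 - 18 ≡ 24; y = λ·(11 - 24) - 58 ≡ 15. → (24, 15)

(24, 15)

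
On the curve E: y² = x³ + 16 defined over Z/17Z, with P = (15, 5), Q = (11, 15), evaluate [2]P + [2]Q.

(16, 7)

First 2P:
Repeated addition: build up to 2P.
2P: tangent at (15, 5): λ = (3·15² + 0)/(2·5) ≡ 12/10. 10⁻¹ ≡ 12 (mod 17) since 10·12 = 120 ≡ 1, so λ ≡ 12·12 ≡ 8.
  x = λ² - 15 - 15 = 64 - 30 ≡ 0; y = λ·(15 - 0) - 5 ≡ 13. → (0, 13)
2P = (0, 13).
Next 2Q:
Repeated addition: build up to 2Q.
2Q: tangent at (11, 15): λ = (3·11² + 0)/(2·15) ≡ 6/13. 13⁻¹ ≡ 4 (mod 17), so λ ≡ 6·4 ≡ 7.
  x = λ² - 11 - 11 = 49 - 22 ≡ 10; y = λ·(11 - 10) - 15 ≡ 9. → (10, 9)
2Q = (10, 9).
Finally 2P + 2Q:
(0, 13) + (10, 9). λ = (9 - 13)/(10 - 0) ≡ 13/10 mod 17. 10⁻¹ ≡ 12 (mod 17) since 10·12 = 120 ≡ 1, so λ ≡ 3.
  x = λ² - 0 - 10 = 9 - 10 ≡ 16; y = λ·(0 - 16) - 13 ≡ 7. → (16, 7)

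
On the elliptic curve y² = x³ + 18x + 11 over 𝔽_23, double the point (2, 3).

(21, 17)

tangent at (2, 3): λ = (3·2² + 18)/(2·3) ≡ 7/6. 6⁻¹ ≡ 4 (mod 23) since 6·4 = 24 ≡ 1, so λ ≡ 7·4 ≡ 5.
  x = λ² - 2 - 2 = 25 - 4 ≡ 21; y = λ·(2 - 21) - 3 ≡ 17. → (21, 17)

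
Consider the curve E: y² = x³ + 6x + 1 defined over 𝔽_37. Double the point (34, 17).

(16, 7)

tangent at (34, 17): λ = (3·34² + 6)/(2·17) ≡ 33/34. 34⁻¹ ≡ 12 (mod 37) since 34·12 = 408 ≡ 1, so λ ≡ 33·12 ≡ 26.
  x = λ² - 34 - 34 = 676 - 68 ≡ 16; y = λ·(34 - 16) - 17 ≡ 7. → (16, 7)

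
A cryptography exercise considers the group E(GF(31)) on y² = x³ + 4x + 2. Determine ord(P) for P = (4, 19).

2P: tangent at (4, 19): λ = (3·4² + 4)/(2·19) ≡ 21/7. 7⁻¹ ≡ 9 (mod 31) since 7·9 = 63 ≡ 1, so λ ≡ 21·9 ≡ 3.
  x = λ² - 4 - 4 = 9 - 8 ≡ 1; y = λ·(4 - 1) - 19 ≡ 21. → (1, 21)
3P: (1, 21) + (4, 19). λ = (19 - 21)/(4 - 1) ≡ 29/3 mod 31. 3⁻¹ ≡ 21 (mod 31), so λ ≡ 20.
  x = λ² - 1 - 4 = 400 - 5 ≡ 23; y = λ·(1 - 23) - 21 ≡ 4. → (23, 4)
4P: (23, 4) + (4, 19). λ = (19 - 4)/(4 - 23) ≡ 15/12 mod 31. 12⁻¹ ≡ 13 (mod 31), so λ ≡ 9.
  x = λ² - 23 - 4 = 81 - 27 ≡ 23; y = λ·(23 - 23) - 4 ≡ 27. → (23, 27)
5P: (23, 27) + (4, 19). λ = (19 - 27)/(4 - 23) ≡ 23/12 mod 31. 12⁻¹ ≡ 13 (mod 31), so λ ≡ 20.
  x = λ² - 23 - 4 = 400 - 27 ≡ 1; y = λ·(23 - 1) - 27 ≡ 10. → (1, 10)
6P: (1, 10) + (4, 19). λ = (19 - 10)/(4 - 1) ≡ 9/3 mod 31. 3⁻¹ ≡ 21 (mod 31) since 3·21 = 63 ≡ 1, so λ ≡ 3.
  x = λ² - 1 - 4 = 9 - 5 ≡ 4; y = λ·(1 - 4) - 10 ≡ 12. → (4, 12)
7P: (4, 12) + (4, 19): same x and y₁ ≡ -y₂, so the sum is 𝒪.
7P = 𝒪, so the order is 7.

7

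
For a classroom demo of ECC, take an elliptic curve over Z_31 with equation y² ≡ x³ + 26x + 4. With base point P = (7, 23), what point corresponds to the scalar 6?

O

Double-and-add on 6 = (110)₂. Start with P = (7, 23) for the leading 1-bit.
double: tangent at (7, 23): λ = (3·7² + 26)/(2·23) ≡ 18/15. 15⁻¹ ≡ 29 (mod 31) since 15·29 = 435 ≡ 1, so λ ≡ 18·29 ≡ 26.
  x = λ² - 7 - 7 = 676 - 14 ≡ 11; y = λ·(7 - 11) - 23 ≡ 28. → (11, 28)
add P: (11, 28) + (7, 23). λ = (23 - 28)/(7 - 11) ≡ 26/27 mod 31. 27⁻¹ ≡ 23 (mod 31) since 27·23 = 621 ≡ 1, so λ ≡ 9.
  x = λ² - 11 - 7 = 81 - 18 ≡ 1; y = λ·(11 - 1) - 28 ≡ 0. → (1, 0)
double: (1, 0) + (1, 0): same x and y₁ ≡ -y₂, so the sum is O.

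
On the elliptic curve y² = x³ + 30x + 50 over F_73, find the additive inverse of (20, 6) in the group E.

-(20, 6) = (20, -6 mod 73) = (20, 67).

(20, 67)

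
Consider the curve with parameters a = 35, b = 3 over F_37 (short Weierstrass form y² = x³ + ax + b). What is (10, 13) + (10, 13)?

tangent at (10, 13): λ = (3·10² + 35)/(2·13) ≡ 2/26. 26⁻¹ ≡ 10 (mod 37) since 26·10 = 260 ≡ 1, so λ ≡ 2·10 ≡ 20.
  x = λ² - 10 - 10 = 400 - 20 ≡ 10; y = λ·(10 - 10) - 13 ≡ 24. → (10, 24)

(10, 24)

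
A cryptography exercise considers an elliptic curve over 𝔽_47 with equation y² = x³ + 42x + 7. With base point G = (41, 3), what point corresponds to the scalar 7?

(0, 30)

Double-and-add on 7 = (111)₂. Start with G = (41, 3) for the leading 1-bit.
double: tangent at (41, 3): λ = (3·41² + 42)/(2·3) ≡ 9/6. 6⁻¹ ≡ 8 (mod 47), so λ ≡ 9·8 ≡ 25.
  x = λ² - 41 - 41 = 625 - 82 ≡ 26; y = λ·(41 - 26) - 3 ≡ 43. → (26, 43)
add G: (26, 43) + (41, 3). λ = (3 - 43)/(41 - 26) ≡ 7/15 mod 47. 15⁻¹ ≡ 22 (mod 47), so λ ≡ 13.
  x = λ² - 26 - 41 = 169 - 67 ≡ 8; y = λ·(26 - 8) - 43 ≡ 3. → (8, 3)
double: tangent at (8, 3): λ = (3·8² + 42)/(2·3) ≡ 46/6. 6⁻¹ ≡ 8 (mod 47) since 6·8 = 48 ≡ 1, so λ ≡ 46·8 ≡ 39.
  x = λ² - 8 - 8 = 1521 - 16 ≡ 1; y = λ·(8 - 1) - 3 ≡ 35. → (1, 35)
add G: (1, 35) + (41, 3). λ = (3 - 35)/(41 - 1) ≡ 15/40 mod 47. 40⁻¹ ≡ 20 (mod 47), so λ ≡ 18.
  x = λ² - 1 - 41 = 324 - 42 ≡ 0; y = λ·(1 - 0) - 35 ≡ 30. → (0, 30)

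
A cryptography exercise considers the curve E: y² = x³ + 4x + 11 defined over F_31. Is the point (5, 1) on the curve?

yes

y² = 1² ≡ 1; x³ + 4x + 11 = 156 ≡ 1 (mod 31). 1 = 1.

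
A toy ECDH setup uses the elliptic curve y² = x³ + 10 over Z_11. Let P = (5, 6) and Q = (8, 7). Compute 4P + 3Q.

First 4P:
Double-and-add on 4 = (100)₂. Start with P = (5, 6) for the leading 1-bit.
double: tangent at (5, 6): λ = (3·5² + 0)/(2·6) ≡ 9/1. 1⁻¹ ≡ 1 (mod 11) since 1·1 = 1 ≡ 1, so λ ≡ 9·1 ≡ 9.
  x = λ² - 5 - 5 = 81 - 10 ≡ 5; y = λ·(5 - 5) - 6 ≡ 5. → (5, 5)
double: tangent at (5, 5): λ = (3·5² + 0)/(2·5) ≡ 9/10. 10⁻¹ ≡ 10 (mod 11) since 10·10 = 100 ≡ 1, so λ ≡ 9·10 ≡ 2.
  x = λ² - 5 - 5 = 4 - 10 ≡ 5; y = λ·(5 - 5) - 5 ≡ 6. → (5, 6)
4P = (5, 6).
Next 3Q:
Repeated addition: build up to 3Q.
2Q: tangent at (8, 7): λ = (3·8² + 0)/(2·7) ≡ 5/3. 3⁻¹ ≡ 4 (mod 11), so λ ≡ 5·4 ≡ 9.
  x = λ² - 8 - 8 = 81 - 16 ≡ 10; y = λ·(8 - 10) - 7 ≡ 8. → (10, 8)
3Q: (10, 8) + (8, 7). λ = (7 - 8)/(8 - 10) ≡ 10/9 mod 11. 9⁻¹ ≡ 5 (mod 11), so λ ≡ 6.
  x = λ² - 10 - 8 = 36 - 18 ≡ 7; y = λ·(10 - 7) - 8 ≡ 10. → (7, 10)
3Q = (7, 10).
Finally 4P + 3Q:
(5, 6) + (7, 10). λ = (10 - 6)/(7 - 5) ≡ 4/2 mod 11. 2⁻¹ ≡ 6 (mod 11), so λ ≡ 2.
  x = λ² - 5 - 7 = 4 - 12 ≡ 3; y = λ·(5 - 3) - 6 ≡ 9. → (3, 9)

(3, 9)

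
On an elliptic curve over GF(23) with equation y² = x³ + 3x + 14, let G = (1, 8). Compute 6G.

(16, 15)

Repeated addition: build up to 6G.
2G: tangent at (1, 8): λ = (3·1² + 3)/(2·8) ≡ 6/16. 16⁻¹ ≡ 13 (mod 23), so λ ≡ 6·13 ≡ 9.
  x = λ² - 1 - 1 = 81 - 2 ≡ 10; y = λ·(1 - 10) - 8 ≡ 3. → (10, 3)
3G: (10, 3) + (1, 8). λ = (8 - 3)/(1 - 10) ≡ 5/14 mod 23. 14⁻¹ ≡ 5 (mod 23) since 14·5 = 70 ≡ 1, so λ ≡ 2.
  x = λ² - 10 - 1 = 4 - 11 ≡ 16; y = λ·(10 - 16) - 3 ≡ 8. → (16, 8)
4G: (16, 8) + (1, 8). λ = (8 - 8)/(1 - 16) ≡ 0/8 mod 23. 8⁻¹ ≡ 3 (mod 23) since 8·3 = 24 ≡ 1, so λ ≡ 0.
  x = λ² - 16 - 1 = 0 - 17 ≡ 6; y = λ·(16 - 6) - 8 ≡ 15. → (6, 15)
5G: (6, 15) + (1, 8). λ = (8 - 15)/(1 - 6) ≡ 16/18 mod 23. 18⁻¹ ≡ 9 (mod 23), so λ ≡ 6.
  x = λ² - 6 - 1 = 36 - 7 ≡ 6; y = λ·(6 - 6) - 15 ≡ 8. → (6, 8)
6G: (6, 8) + (1, 8). λ = (8 - 8)/(1 - 6) ≡ 0/18 mod 23. 18⁻¹ ≡ 9 (mod 23), so λ ≡ 0.
  x = λ² - 6 - 1 = 0 - 7 ≡ 16; y = λ·(6 - 16) - 8 ≡ 15. → (16, 15)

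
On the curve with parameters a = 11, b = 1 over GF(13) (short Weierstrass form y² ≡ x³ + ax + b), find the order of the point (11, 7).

8

2P: tangent at (11, 7): λ = (3·11² + 11)/(2·7) ≡ 10/1. 1⁻¹ ≡ 1 (mod 13), so λ ≡ 10·1 ≡ 10.
  x = λ² - 11 - 11 = 100 - 22 ≡ 0; y = λ·(11 - 0) - 7 ≡ 12. → (0, 12)
3P: (0, 12) + (11, 7). λ = (7 - 12)/(11 - 0) ≡ 8/11 mod 13. 11⁻¹ ≡ 6 (mod 13) since 11·6 = 66 ≡ 1, so λ ≡ 9.
  x = λ² - 0 - 11 = 81 - 11 ≡ 5; y = λ·(0 - 5) - 12 ≡ 8. → (5, 8)
4P: (5, 8) + (11, 7). λ = (7 - 8)/(11 - 5) ≡ 12/6 mod 13. 6⁻¹ ≡ 11 (mod 13), so λ ≡ 2.
  x = λ² - 5 - 11 = 4 - 16 ≡ 1; y = λ·(5 - 1) - 8 ≡ 0. → (1, 0)
5P: (1, 0) + (11, 7). λ = (7 - 0)/(11 - 1) ≡ 7/10 mod 13. 10⁻¹ ≡ 4 (mod 13), so λ ≡ 2.
  x = λ² - 1 - 11 = 4 - 12 ≡ 5; y = λ·(1 - 5) - 0 ≡ 5. → (5, 5)
6P: (5, 5) + (11, 7). λ = (7 - 5)/(11 - 5) ≡ 2/6 mod 13. 6⁻¹ ≡ 11 (mod 13) since 6·11 = 66 ≡ 1, so λ ≡ 9.
  x = λ² - 5 - 11 = 81 - 16 ≡ 0; y = λ·(5 - 0) - 5 ≡ 1. → (0, 1)
7P: (0, 1) + (11, 7). λ = (7 - 1)/(11 - 0) ≡ 6/11 mod 13. 11⁻¹ ≡ 6 (mod 13), so λ ≡ 10.
  x = λ² - 0 - 11 = 100 - 11 ≡ 11; y = λ·(0 - 11) - 1 ≡ 6. → (11, 6)
8P: (11, 6) + (11, 7): same x and y₁ ≡ -y₂, so the sum is ∞.
8P = ∞, so the order is 8.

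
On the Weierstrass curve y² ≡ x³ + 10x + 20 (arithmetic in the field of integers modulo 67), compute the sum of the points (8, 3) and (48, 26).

(8, 3) + (48, 26). λ = (26 - 3)/(48 - 8) ≡ 23/40 mod 67. 40⁻¹ ≡ 62 (mod 67), so λ ≡ 19.
  x = λ² - 8 - 48 = 361 - 56 ≡ 37; y = λ·(8 - 37) - 3 ≡ 49. → (37, 49)

(37, 49)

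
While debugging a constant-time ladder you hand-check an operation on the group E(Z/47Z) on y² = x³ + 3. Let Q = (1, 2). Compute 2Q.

(25, 27)

tangent at (1, 2): λ = (3·1² + 0)/(2·2) ≡ 3/4. 4⁻¹ ≡ 12 (mod 47), so λ ≡ 3·12 ≡ 36.
  x = λ² - 1 - 1 = 1296 - 2 ≡ 25; y = λ·(1 - 25) - 2 ≡ 27. → (25, 27)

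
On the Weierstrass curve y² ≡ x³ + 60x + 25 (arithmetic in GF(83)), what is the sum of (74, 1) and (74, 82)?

The two points share x = 74 and their y-coordinates satisfy 1 + 82 ≡ 0 (mod 83), so they are inverses. Their sum is O.

O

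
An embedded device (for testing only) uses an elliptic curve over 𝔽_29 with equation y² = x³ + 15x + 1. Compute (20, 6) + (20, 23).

O

The two points share x = 20 and their y-coordinates satisfy 6 + 23 ≡ 0 (mod 29), so they are inverses. Their sum is the point at infinity.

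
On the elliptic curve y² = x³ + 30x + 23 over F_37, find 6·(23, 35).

Write P = (23, 35).
Repeated addition: build up to 6P.
2P: tangent at (23, 35): λ = (3·23² + 30)/(2·35) ≡ 26/33. 33⁻¹ ≡ 9 (mod 37) since 33·9 = 297 ≡ 1, so λ ≡ 26·9 ≡ 12.
  x = λ² - 23 - 23 = 144 - 46 ≡ 24; y = λ·(23 - 24) - 35 ≡ 27. → (24, 27)
3P: (24, 27) + (23, 35). λ = (35 - 27)/(23 - 24) ≡ 8/36 mod 37. 36⁻¹ ≡ 36 (mod 37), so λ ≡ 29.
  x = λ² - 24 - 23 = 841 - 47 ≡ 17; y = λ·(24 - 17) - 27 ≡ 28. → (17, 28)
4P: (17, 28) + (23, 35). λ = (35 - 28)/(23 - 17) ≡ 7/6 mod 37. 6⁻¹ ≡ 31 (mod 37) since 6·31 = 186 ≡ 1, so λ ≡ 32.
  x = λ² - 17 - 23 = 1024 - 40 ≡ 22; y = λ·(17 - 22) - 28 ≡ 34. → (22, 34)
5P: (22, 34) + (23, 35). λ = (35 - 34)/(23 - 22) ≡ 1/1 mod 37. 1⁻¹ ≡ 1 (mod 37), so λ ≡ 1.
  x = λ² - 22 - 23 = 1 - 45 ≡ 30; y = λ·(22 - 30) - 34 ≡ 32. → (30, 32)
6P: (30, 32) + (23, 35). λ = (35 - 32)/(23 - 30) ≡ 3/30 mod 37. 30⁻¹ ≡ 21 (mod 37), so λ ≡ 26.
  x = λ² - 30 - 23 = 676 - 53 ≡ 31; y = λ·(30 - 31) - 32 ≡ 16. → (31, 16)

(31, 16)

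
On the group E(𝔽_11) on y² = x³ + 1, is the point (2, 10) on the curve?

no

y² = 10² ≡ 1; x³ + 0x + 1 = 9 ≡ 9 (mod 11). 1 ≠ 9.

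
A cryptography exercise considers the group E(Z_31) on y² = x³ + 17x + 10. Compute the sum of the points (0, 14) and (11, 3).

(0, 14) + (11, 3). λ = (3 - 14)/(11 - 0) ≡ 20/11 mod 31. 11⁻¹ ≡ 17 (mod 31) since 11·17 = 187 ≡ 1, so λ ≡ 30.
  x = λ² - 0 - 11 = 900 - 11 ≡ 21; y = λ·(0 - 21) - 14 ≡ 7. → (21, 7)

(21, 7)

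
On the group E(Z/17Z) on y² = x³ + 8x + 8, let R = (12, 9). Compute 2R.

tangent at (12, 9): λ = (3·12² + 8)/(2·9) ≡ 15/1. 1⁻¹ ≡ 1 (mod 17) since 1·1 = 1 ≡ 1, so λ ≡ 15·1 ≡ 15.
  x = λ² - 12 - 12 = 225 - 24 ≡ 14; y = λ·(12 - 14) - 9 ≡ 12. → (14, 12)

(14, 12)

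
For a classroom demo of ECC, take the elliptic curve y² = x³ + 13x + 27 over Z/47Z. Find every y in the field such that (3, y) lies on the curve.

none

x³ + 13x + 27 = 93 ≡ 46 (mod 47).
46 is a non-residue mod 47; no y exists.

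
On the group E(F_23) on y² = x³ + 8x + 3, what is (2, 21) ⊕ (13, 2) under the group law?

(2, 21) + (13, 2). λ = (2 - 21)/(13 - 2) ≡ 4/11 mod 23. 11⁻¹ ≡ 21 (mod 23), so λ ≡ 15.
  x = λ² - 2 - 13 = 225 - 15 ≡ 3; y = λ·(2 - 3) - 21 ≡ 10. → (3, 10)

(3, 10)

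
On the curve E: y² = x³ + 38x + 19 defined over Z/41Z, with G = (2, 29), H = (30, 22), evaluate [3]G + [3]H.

First 3G:
Repeated addition: build up to 3G.
2G: tangent at (2, 29): λ = (3·2² + 38)/(2·29) ≡ 9/17. 17⁻¹ ≡ 29 (mod 41) since 17·29 = 493 ≡ 1, so λ ≡ 9·29 ≡ 15.
  x = λ² - 2 - 2 = 225 - 4 ≡ 16; y = λ·(2 - 16) - 29 ≡ 7. → (16, 7)
3G: (16, 7) + (2, 29). λ = (29 - 7)/(2 - 16) ≡ 22/27 mod 41. 27⁻¹ ≡ 38 (mod 41), so λ ≡ 16.
  x = λ² - 16 - 2 = 256 - 18 ≡ 33; y = λ·(16 - 33) - 7 ≡ 8. → (33, 8)
3G = (33, 8).
Next 3H:
Repeated addition: build up to 3H.
2H: tangent at (30, 22): λ = (3·30² + 38)/(2·22) ≡ 32/3. 3⁻¹ ≡ 14 (mod 41), so λ ≡ 32·14 ≡ 38.
  x = λ² - 30 - 30 = 1444 - 60 ≡ 31; y = λ·(30 - 31) - 22 ≡ 22. → (31, 22)
3H: (31, 22) + (30, 22). λ = (22 - 22)/(30 - 31) ≡ 0/40 mod 41. 40⁻¹ ≡ 40 (mod 41), so λ ≡ 0.
  x = λ² - 31 - 30 = 0 - 61 ≡ 21; y = λ·(31 - 21) - 22 ≡ 19. → (21, 19)
3H = (21, 19).
Finally 3G + 3H:
(33, 8) + (21, 19). λ = (19 - 8)/(21 - 33) ≡ 11/29 mod 41. 29⁻¹ ≡ 17 (mod 41) since 29·17 = 493 ≡ 1, so λ ≡ 23.
  x = λ² - 33 - 21 = 529 - 54 ≡ 24; y = λ·(33 - 24) - 8 ≡ 35. → (24, 35)

(24, 35)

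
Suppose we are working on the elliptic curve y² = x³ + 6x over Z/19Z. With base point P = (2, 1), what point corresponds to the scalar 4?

(7, 10)

Repeated addition: build up to 4P.
2P: tangent at (2, 1): λ = (3·2² + 6)/(2·1) ≡ 18/2. 2⁻¹ ≡ 10 (mod 19) since 2·10 = 20 ≡ 1, so λ ≡ 18·10 ≡ 9.
  x = λ² - 2 - 2 = 81 - 4 ≡ 1; y = λ·(2 - 1) - 1 ≡ 8. → (1, 8)
3P: (1, 8) + (2, 1). λ = (1 - 8)/(2 - 1) ≡ 12/1 mod 19. 1⁻¹ ≡ 1 (mod 19), so λ ≡ 12.
  x = λ² - 1 - 2 = 144 - 3 ≡ 8; y = λ·(1 - 8) - 8 ≡ 3. → (8, 3)
4P: (8, 3) + (2, 1). λ = (1 - 3)/(2 - 8) ≡ 17/13 mod 19. 13⁻¹ ≡ 3 (mod 19) since 13·3 = 39 ≡ 1, so λ ≡ 13.
  x = λ² - 8 - 2 = 169 - 10 ≡ 7; y = λ·(8 - 7) - 3 ≡ 10. → (7, 10)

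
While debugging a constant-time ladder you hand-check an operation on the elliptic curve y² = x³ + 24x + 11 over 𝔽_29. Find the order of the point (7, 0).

2P: (7, 0) + (7, 0): same x and y₁ ≡ -y₂, so the sum is O.
2P = O, so the order is 2.

2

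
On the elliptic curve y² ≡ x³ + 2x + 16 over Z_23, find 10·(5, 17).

(10, 1)

Write P = (5, 17).
Double-and-add on 10 = (1010)₂. Start with P = (5, 17) for the leading 1-bit.
double: tangent at (5, 17): λ = (3·5² + 2)/(2·17) ≡ 8/11. 11⁻¹ ≡ 21 (mod 23), so λ ≡ 8·21 ≡ 7.
  x = λ² - 5 - 5 = 49 - 10 ≡ 16; y = λ·(5 - 16) - 17 ≡ 21. → (16, 21)
double: tangent at (16, 21): λ = (3·16² + 2)/(2·21) ≡ 11/19. 19⁻¹ ≡ 17 (mod 23), so λ ≡ 11·17 ≡ 3.
  x = λ² - 16 - 16 = 9 - 32 ≡ 0; y = λ·(16 - 0) - 21 ≡ 4. → (0, 4)
add P: (0, 4) + (5, 17). λ = (17 - 4)/(5 - 0) ≡ 13/5 mod 23. 5⁻¹ ≡ 14 (mod 23), so λ ≡ 21.
  x = λ² - 0 - 5 = 441 - 5 ≡ 22; y = λ·(0 - 22) - 4 ≡ 17. → (22, 17)
double: tangent at (22, 17): λ = (3·22² + 2)/(2·17) ≡ 5/11. 11⁻¹ ≡ 21 (mod 23), so λ ≡ 5·21 ≡ 13.
  x = λ² - 22 - 22 = 169 - 44 ≡ 10; y = λ·(22 - 10) - 17 ≡ 1. → (10, 1)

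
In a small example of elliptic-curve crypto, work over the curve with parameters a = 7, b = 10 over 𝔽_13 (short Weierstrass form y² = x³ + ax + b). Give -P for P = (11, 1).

(11, 12)

-(11, 1) = (11, -1 mod 13) = (11, 12).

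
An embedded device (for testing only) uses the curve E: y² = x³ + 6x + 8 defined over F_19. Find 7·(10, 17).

(17, 8)

Write Q = (10, 17).
Repeated addition: build up to 7Q.
2Q: tangent at (10, 17): λ = (3·10² + 6)/(2·17) ≡ 2/15. 15⁻¹ ≡ 14 (mod 19), so λ ≡ 2·14 ≡ 9.
  x = λ² - 10 - 10 = 81 - 20 ≡ 4; y = λ·(10 - 4) - 17 ≡ 18. → (4, 18)
3Q: (4, 18) + (10, 17). λ = (17 - 18)/(10 - 4) ≡ 18/6 mod 19. 6⁻¹ ≡ 16 (mod 19) since 6·16 = 96 ≡ 1, so λ ≡ 3.
  x = λ² - 4 - 10 = 9 - 14 ≡ 14; y = λ·(4 - 14) - 18 ≡ 9. → (14, 9)
4Q: (14, 9) + (10, 17). λ = (17 - 9)/(10 - 14) ≡ 8/15 mod 19. 15⁻¹ ≡ 14 (mod 19) since 15·14 = 210 ≡ 1, so λ ≡ 17.
  x = λ² - 14 - 10 = 289 - 24 ≡ 18; y = λ·(14 - 18) - 9 ≡ 18. → (18, 18)
5Q: (18, 18) + (10, 17). λ = (17 - 18)/(10 - 18) ≡ 18/11 mod 19. 11⁻¹ ≡ 7 (mod 19), so λ ≡ 12.
  x = λ² - 18 - 10 = 144 - 28 ≡ 2; y = λ·(18 - 2) - 18 ≡ 3. → (2, 3)
6Q: (2, 3) + (10, 17). λ = (17 - 3)/(10 - 2) ≡ 14/8 mod 19. 8⁻¹ ≡ 12 (mod 19), so λ ≡ 16.
  x = λ² - 2 - 10 = 256 - 12 ≡ 16; y = λ·(2 - 16) - 3 ≡ 1. → (16, 1)
7Q: (16, 1) + (10, 17). λ = (17 - 1)/(10 - 16) ≡ 16/13 mod 19. 13⁻¹ ≡ 3 (mod 19) since 13·3 = 39 ≡ 1, so λ ≡ 10.
  x = λ² - 16 - 10 = 100 - 26 ≡ 17; y = λ·(16 - 17) - 1 ≡ 8. → (17, 8)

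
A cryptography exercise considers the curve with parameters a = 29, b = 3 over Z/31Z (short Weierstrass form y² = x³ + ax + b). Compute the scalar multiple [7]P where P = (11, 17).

Double-and-add on 7 = (111)₂. Start with P = (11, 17) for the leading 1-bit.
double: tangent at (11, 17): λ = (3·11² + 29)/(2·17) ≡ 20/3. 3⁻¹ ≡ 21 (mod 31), so λ ≡ 20·21 ≡ 17.
  x = λ² - 11 - 11 = 289 - 22 ≡ 19; y = λ·(11 - 19) - 17 ≡ 2. → (19, 2)
add P: (19, 2) + (11, 17). λ = (17 - 2)/(11 - 19) ≡ 15/23 mod 31. 23⁻¹ ≡ 27 (mod 31), so λ ≡ 2.
  x = λ² - 19 - 11 = 4 - 30 ≡ 5; y = λ·(19 - 5) - 2 ≡ 26. → (5, 26)
double: tangent at (5, 26): λ = (3·5² + 29)/(2·26) ≡ 11/21. 21⁻¹ ≡ 3 (mod 31), so λ ≡ 11·3 ≡ 2.
  x = λ² - 5 - 5 = 4 - 10 ≡ 25; y = λ·(5 - 25) - 26 ≡ 27. → (25, 27)
add P: (25, 27) + (11, 17). λ = (17 - 27)/(11 - 25) ≡ 21/17 mod 31. 17⁻¹ ≡ 11 (mod 31), so λ ≡ 14.
  x = λ² - 25 - 11 = 196 - 36 ≡ 5; y = λ·(25 - 5) - 27 ≡ 5. → (5, 5)

(5, 5)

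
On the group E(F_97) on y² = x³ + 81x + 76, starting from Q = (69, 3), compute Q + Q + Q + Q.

Double-and-add on 4 = (100)₂. Start with Q = (69, 3) for the leading 1-bit.
double: tangent at (69, 3): λ = (3·69² + 81)/(2·3) ≡ 8/6. 6⁻¹ ≡ 81 (mod 97), so λ ≡ 8·81 ≡ 66.
  x = λ² - 69 - 69 = 4356 - 138 ≡ 47; y = λ·(69 - 47) - 3 ≡ 91. → (47, 91)
double: tangent at (47, 91): λ = (3·47² + 81)/(2·91) ≡ 15/85. 85⁻¹ ≡ 8 (mod 97), so λ ≡ 15·8 ≡ 23.
  x = λ² - 47 - 47 = 529 - 94 ≡ 47; y = λ·(47 - 47) - 91 ≡ 6. → (47, 6)

(47, 6)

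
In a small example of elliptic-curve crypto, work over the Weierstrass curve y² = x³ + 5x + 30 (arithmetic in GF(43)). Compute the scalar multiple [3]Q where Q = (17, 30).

(42, 29)

Repeated addition: build up to 3Q.
2Q: tangent at (17, 30): λ = (3·17² + 5)/(2·30) ≡ 12/17. 17⁻¹ ≡ 38 (mod 43), so λ ≡ 12·38 ≡ 26.
  x = λ² - 17 - 17 = 676 - 34 ≡ 40; y = λ·(17 - 40) - 30 ≡ 17. → (40, 17)
3Q: (40, 17) + (17, 30). λ = (30 - 17)/(17 - 40) ≡ 13/20 mod 43. 20⁻¹ ≡ 28 (mod 43) since 20·28 = 560 ≡ 1, so λ ≡ 20.
  x = λ² - 40 - 17 = 400 - 57 ≡ 42; y = λ·(40 - 42) - 17 ≡ 29. → (42, 29)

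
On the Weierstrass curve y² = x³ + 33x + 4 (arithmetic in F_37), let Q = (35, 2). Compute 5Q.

(11, 25)

Double-and-add on 5 = (101)₂. Start with Q = (35, 2) for the leading 1-bit.
double: tangent at (35, 2): λ = (3·35² + 33)/(2·2) ≡ 8/4. 4⁻¹ ≡ 28 (mod 37), so λ ≡ 8·28 ≡ 2.
  x = λ² - 35 - 35 = 4 - 70 ≡ 8; y = λ·(35 - 8) - 2 ≡ 15. → (8, 15)
double: tangent at (8, 15): λ = (3·8² + 33)/(2·15) ≡ 3/30. 30⁻¹ ≡ 21 (mod 37), so λ ≡ 3·21 ≡ 26.
  x = λ² - 8 - 8 = 676 - 16 ≡ 31; y = λ·(8 - 31) - 15 ≡ 16. → (31, 16)
add Q: (31, 16) + (35, 2). λ = (2 - 16)/(35 - 31) ≡ 23/4 mod 37. 4⁻¹ ≡ 28 (mod 37) since 4·28 = 112 ≡ 1, so λ ≡ 15.
  x = λ² - 31 - 35 = 225 - 66 ≡ 11; y = λ·(31 - 11) - 16 ≡ 25. → (11, 25)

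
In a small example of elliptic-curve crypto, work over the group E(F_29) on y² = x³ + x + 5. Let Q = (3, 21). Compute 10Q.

(26, 27)

Repeated addition: build up to 10Q.
2Q: tangent at (3, 21): λ = (3·3² + 1)/(2·21) ≡ 28/13. 13⁻¹ ≡ 9 (mod 29) since 13·9 = 117 ≡ 1, so λ ≡ 28·9 ≡ 20.
  x = λ² - 3 - 3 = 400 - 6 ≡ 17; y = λ·(3 - 17) - 21 ≡ 18. → (17, 18)
3Q: (17, 18) + (3, 21). λ = (21 - 18)/(3 - 17) ≡ 3/15 mod 29. 15⁻¹ ≡ 2 (mod 29) since 15·2 = 30 ≡ 1, so λ ≡ 6.
  x = λ² - 17 - 3 = 36 - 20 ≡ 16; y = λ·(17 - 16) - 18 ≡ 17. → (16, 17)
4Q: (16, 17) + (3, 21). λ = (21 - 17)/(3 - 16) ≡ 4/16 mod 29. 16⁻¹ ≡ 20 (mod 29) since 16·20 = 320 ≡ 1, so λ ≡ 22.
  x = λ² - 16 - 3 = 484 - 19 ≡ 1; y = λ·(16 - 1) - 17 ≡ 23. → (1, 23)
5Q: (1, 23) + (3, 21). λ = (21 - 23)/(3 - 1) ≡ 27/2 mod 29. 2⁻¹ ≡ 15 (mod 29), so λ ≡ 28.
  x = λ² - 1 - 3 = 784 - 4 ≡ 26; y = λ·(1 - 26) - 23 ≡ 2. → (26, 2)
6Q: (26, 2) + (3, 21). λ = (21 - 2)/(3 - 26) ≡ 19/6 mod 29. 6⁻¹ ≡ 5 (mod 29) since 6·5 = 30 ≡ 1, so λ ≡ 8.
  x = λ² - 26 - 3 = 64 - 29 ≡ 6; y = λ·(26 - 6) - 2 ≡ 13. → (6, 13)
7Q: (6, 13) + (3, 21). λ = (21 - 13)/(3 - 6) ≡ 8/26 mod 29. 26⁻¹ ≡ 19 (mod 29) since 26·19 = 494 ≡ 1, so λ ≡ 7.
  x = λ² - 6 - 3 = 49 - 9 ≡ 11; y = λ·(6 - 11) - 13 ≡ 10. → (11, 10)
8Q: (11, 10) + (3, 21). λ = (21 - 10)/(3 - 11) ≡ 11/21 mod 29. 21⁻¹ ≡ 18 (mod 29) since 21·18 = 378 ≡ 1, so λ ≡ 24.
  x = λ² - 11 - 3 = 576 - 14 ≡ 11; y = λ·(11 - 11) - 10 ≡ 19. → (11, 19)
9Q: (11, 19) + (3, 21). λ = (21 - 19)/(3 - 11) ≡ 2/21 mod 29. 21⁻¹ ≡ 18 (mod 29), so λ ≡ 7.
  x = λ² - 11 - 3 = 49 - 14 ≡ 6; y = λ·(11 - 6) - 19 ≡ 16. → (6, 16)
10Q: (6, 16) + (3, 21). λ = (21 - 16)/(3 - 6) ≡ 5/26 mod 29. 26⁻¹ ≡ 19 (mod 29), so λ ≡ 8.
  x = λ² - 6 - 3 = 64 - 9 ≡ 26; y = λ·(6 - 26) - 16 ≡ 27. → (26, 27)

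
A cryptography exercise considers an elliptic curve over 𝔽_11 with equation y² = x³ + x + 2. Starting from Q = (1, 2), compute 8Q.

O

Repeated addition: build up to 8Q.
2Q: tangent at (1, 2): λ = (3·1² + 1)/(2·2) ≡ 4/4. 4⁻¹ ≡ 3 (mod 11), so λ ≡ 4·3 ≡ 1.
  x = λ² - 1 - 1 = 1 - 2 ≡ 10; y = λ·(1 - 10) - 2 ≡ 0. → (10, 0)
3Q: (10, 0) + (1, 2). λ = (2 - 0)/(1 - 10) ≡ 2/2 mod 11. 2⁻¹ ≡ 6 (mod 11) since 2·6 = 12 ≡ 1, so λ ≡ 1.
  x = λ² - 10 - 1 = 1 - 11 ≡ 1; y = λ·(10 - 1) - 0 ≡ 9. → (1, 9)
4Q: (1, 9) + (1, 2): same x and y₁ ≡ -y₂, so the sum is ∞.
5Q: ∞ + (1, 2) = (1, 2) (identity).
6Q: tangent at (1, 2): λ = (3·1² + 1)/(2·2) ≡ 4/4. 4⁻¹ ≡ 3 (mod 11), so λ ≡ 4·3 ≡ 1.
  x = λ² - 1 - 1 = 1 - 2 ≡ 10; y = λ·(1 - 10) - 2 ≡ 0. → (10, 0)
7Q: (10, 0) + (1, 2). λ = (2 - 0)/(1 - 10) ≡ 2/2 mod 11. 2⁻¹ ≡ 6 (mod 11) since 2·6 = 12 ≡ 1, so λ ≡ 1.
  x = λ² - 10 - 1 = 1 - 11 ≡ 1; y = λ·(10 - 1) - 0 ≡ 9. → (1, 9)
8Q: (1, 9) + (1, 2): same x and y₁ ≡ -y₂, so the sum is ∞.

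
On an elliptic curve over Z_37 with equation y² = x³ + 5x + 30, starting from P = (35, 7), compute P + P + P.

Repeated addition: build up to 3P.
2P: tangent at (35, 7): λ = (3·35² + 5)/(2·7) ≡ 17/14. 14⁻¹ ≡ 8 (mod 37) since 14·8 = 112 ≡ 1, so λ ≡ 17·8 ≡ 25.
  x = λ² - 35 - 35 = 625 - 70 ≡ 0; y = λ·(35 - 0) - 7 ≡ 17. → (0, 17)
3P: (0, 17) + (35, 7). λ = (7 - 17)/(35 - 0) ≡ 27/35 mod 37. 35⁻¹ ≡ 18 (mod 37), so λ ≡ 5.
  x = λ² - 0 - 35 = 25 - 35 ≡ 27; y = λ·(0 - 27) - 17 ≡ 33. → (27, 33)

(27, 33)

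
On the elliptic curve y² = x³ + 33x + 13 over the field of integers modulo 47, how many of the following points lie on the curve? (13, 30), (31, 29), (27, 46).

(13, 30): 30² ≡ 7, rhs ≡ 7 → on.
(31, 29): 29² ≡ 42, rhs ≡ 42 → on.
(27, 46): 46² ≡ 1, rhs ≡ 1 → on.

3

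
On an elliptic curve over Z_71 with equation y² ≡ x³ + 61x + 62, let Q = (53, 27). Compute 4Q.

(2, 11)

Double-and-add on 4 = (100)₂. Start with Q = (53, 27) for the leading 1-bit.
double: tangent at (53, 27): λ = (3·53² + 61)/(2·27) ≡ 39/54. 54⁻¹ ≡ 25 (mod 71), so λ ≡ 39·25 ≡ 52.
  x = λ² - 53 - 53 = 2704 - 106 ≡ 42; y = λ·(53 - 42) - 27 ≡ 48. → (42, 48)
double: tangent at (42, 48): λ = (3·42² + 61)/(2·48) ≡ 28/25. 25⁻¹ ≡ 54 (mod 71), so λ ≡ 28·54 ≡ 21.
  x = λ² - 42 - 42 = 441 - 84 ≡ 2; y = λ·(42 - 2) - 48 ≡ 11. → (2, 11)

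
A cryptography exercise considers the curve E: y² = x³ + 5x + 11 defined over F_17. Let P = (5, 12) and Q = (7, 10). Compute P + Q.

(5, 12) + (7, 10). λ = (10 - 12)/(7 - 5) ≡ 15/2 mod 17. 2⁻¹ ≡ 9 (mod 17), so λ ≡ 16.
  x = λ² - 5 - 7 = 256 - 12 ≡ 6; y = λ·(5 - 6) - 12 ≡ 6. → (6, 6)

(6, 6)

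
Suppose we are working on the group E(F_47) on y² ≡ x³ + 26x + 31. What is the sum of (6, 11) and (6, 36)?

The two points share x = 6 and their y-coordinates satisfy 11 + 36 ≡ 0 (mod 47), so they are inverses. Their sum is O.

O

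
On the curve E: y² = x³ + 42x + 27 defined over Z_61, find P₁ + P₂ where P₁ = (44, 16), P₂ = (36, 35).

(20, 49)

(44, 16) + (36, 35). λ = (35 - 16)/(36 - 44) ≡ 19/53 mod 61. 53⁻¹ ≡ 38 (mod 61), so λ ≡ 51.
  x = λ² - 44 - 36 = 2601 - 80 ≡ 20; y = λ·(44 - 20) - 16 ≡ 49. → (20, 49)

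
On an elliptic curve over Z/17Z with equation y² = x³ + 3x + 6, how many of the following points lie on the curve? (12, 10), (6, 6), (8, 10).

2

(12, 10): 10² ≡ 15, rhs ≡ 2 → off.
(6, 6): 6² ≡ 2, rhs ≡ 2 → on.
(8, 10): 10² ≡ 15, rhs ≡ 15 → on.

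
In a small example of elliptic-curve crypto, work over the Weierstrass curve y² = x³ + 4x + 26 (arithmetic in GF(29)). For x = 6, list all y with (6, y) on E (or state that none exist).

x³ + 4x + 26 = 266 ≡ 5 (mod 29).
Square roots of 5 mod 29: 11 and 18 (since 11² = 121 ≡ 5).

11, 18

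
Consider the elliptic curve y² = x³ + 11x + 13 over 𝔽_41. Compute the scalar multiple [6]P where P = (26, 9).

(6, 7)

Repeated addition: build up to 6P.
2P: tangent at (26, 9): λ = (3·26² + 11)/(2·9) ≡ 30/18. 18⁻¹ ≡ 16 (mod 41), so λ ≡ 30·16 ≡ 29.
  x = λ² - 26 - 26 = 841 - 52 ≡ 10; y = λ·(26 - 10) - 9 ≡ 4. → (10, 4)
3P: (10, 4) + (26, 9). λ = (9 - 4)/(26 - 10) ≡ 5/16 mod 41. 16⁻¹ ≡ 18 (mod 41), so λ ≡ 8.
  x = λ² - 10 - 26 = 64 - 36 ≡ 28; y = λ·(10 - 28) - 4 ≡ 16. → (28, 16)
4P: (28, 16) + (26, 9). λ = (9 - 16)/(26 - 28) ≡ 34/39 mod 41. 39⁻¹ ≡ 20 (mod 41), so λ ≡ 24.
  x = λ² - 28 - 26 = 576 - 54 ≡ 30; y = λ·(28 - 30) - 16 ≡ 18. → (30, 18)
5P: (30, 18) + (26, 9). λ = (9 - 18)/(26 - 30) ≡ 32/37 mod 41. 37⁻¹ ≡ 10 (mod 41), so λ ≡ 33.
  x = λ² - 30 - 26 = 1089 - 56 ≡ 8; y = λ·(30 - 8) - 18 ≡ 11. → (8, 11)
6P: (8, 11) + (26, 9). λ = (9 - 11)/(26 - 8) ≡ 39/18 mod 41. 18⁻¹ ≡ 16 (mod 41), so λ ≡ 9.
  x = λ² - 8 - 26 = 81 - 34 ≡ 6; y = λ·(8 - 6) - 11 ≡ 7. → (6, 7)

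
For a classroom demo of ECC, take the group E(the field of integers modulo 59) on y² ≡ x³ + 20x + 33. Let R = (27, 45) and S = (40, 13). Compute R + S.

(27, 45) + (40, 13). λ = (13 - 45)/(40 - 27) ≡ 27/13 mod 59. 13⁻¹ ≡ 50 (mod 59), so λ ≡ 52.
  x = λ² - 27 - 40 = 2704 - 67 ≡ 41; y = λ·(27 - 41) - 45 ≡ 53. → (41, 53)

(41, 53)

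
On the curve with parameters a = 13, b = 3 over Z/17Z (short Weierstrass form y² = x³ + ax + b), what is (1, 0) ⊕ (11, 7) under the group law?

(6, 5)

(1, 0) + (11, 7). λ = (7 - 0)/(11 - 1) ≡ 7/10 mod 17. 10⁻¹ ≡ 12 (mod 17) since 10·12 = 120 ≡ 1, so λ ≡ 16.
  x = λ² - 1 - 11 = 256 - 12 ≡ 6; y = λ·(1 - 6) - 0 ≡ 5. → (6, 5)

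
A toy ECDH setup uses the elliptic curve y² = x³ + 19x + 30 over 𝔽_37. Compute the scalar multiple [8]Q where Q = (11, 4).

Double-and-add on 8 = (1000)₂. Start with Q = (11, 4) for the leading 1-bit.
double: tangent at (11, 4): λ = (3·11² + 19)/(2·4) ≡ 12/8. 8⁻¹ ≡ 14 (mod 37) since 8·14 = 112 ≡ 1, so λ ≡ 12·14 ≡ 20.
  x = λ² - 11 - 11 = 400 - 22 ≡ 8; y = λ·(11 - 8) - 4 ≡ 19. → (8, 19)
double: tangent at (8, 19): λ = (3·8² + 19)/(2·19) ≡ 26/1. 1⁻¹ ≡ 1 (mod 37) since 1·1 = 1 ≡ 1, so λ ≡ 26·1 ≡ 26.
  x = λ² - 8 - 8 = 676 - 16 ≡ 31; y = λ·(8 - 31) - 19 ≡ 12. → (31, 12)
double: tangent at (31, 12): λ = (3·31² + 19)/(2·12) ≡ 16/24. 24⁻¹ ≡ 17 (mod 37) since 24·17 = 408 ≡ 1, so λ ≡ 16·17 ≡ 13.
  x = λ² - 31 - 31 = 169 - 62 ≡ 33; y = λ·(31 - 33) - 12 ≡ 36. → (33, 36)

(33, 36)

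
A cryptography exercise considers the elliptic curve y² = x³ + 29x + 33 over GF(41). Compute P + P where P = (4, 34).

tangent at (4, 34): λ = (3·4² + 29)/(2·34) ≡ 36/27. 27⁻¹ ≡ 38 (mod 41), so λ ≡ 36·38 ≡ 15.
  x = λ² - 4 - 4 = 225 - 8 ≡ 12; y = λ·(4 - 12) - 34 ≡ 10. → (12, 10)

(12, 10)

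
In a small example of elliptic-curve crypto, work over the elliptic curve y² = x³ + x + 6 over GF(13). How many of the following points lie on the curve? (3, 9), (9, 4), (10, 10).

(3, 9): 9² ≡ 3, rhs ≡ 10 → off.
(9, 4): 4² ≡ 3, rhs ≡ 3 → on.
(10, 10): 10² ≡ 9, rhs ≡ 2 → off.

1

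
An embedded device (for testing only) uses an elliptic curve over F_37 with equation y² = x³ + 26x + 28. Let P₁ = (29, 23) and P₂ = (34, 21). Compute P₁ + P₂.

(23, 19)

(29, 23) + (34, 21). λ = (21 - 23)/(34 - 29) ≡ 35/5 mod 37. 5⁻¹ ≡ 15 (mod 37) since 5·15 = 75 ≡ 1, so λ ≡ 7.
  x = λ² - 29 - 34 = 49 - 63 ≡ 23; y = λ·(29 - 23) - 23 ≡ 19. → (23, 19)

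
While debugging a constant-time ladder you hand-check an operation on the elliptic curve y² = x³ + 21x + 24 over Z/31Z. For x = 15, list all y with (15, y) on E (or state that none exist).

x³ + 21x + 24 = 3714 ≡ 25 (mod 31).
Square roots of 25 mod 31: 5 and 26 (since 5² = 25 ≡ 25).

5, 26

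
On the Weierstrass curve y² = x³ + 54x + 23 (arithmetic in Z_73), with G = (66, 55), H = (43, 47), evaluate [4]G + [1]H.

(45, 49)

First 4G:
Repeated addition: build up to 4G.
2G: tangent at (66, 55): λ = (3·66² + 54)/(2·55) ≡ 55/37. 37⁻¹ ≡ 2 (mod 73) since 37·2 = 74 ≡ 1, so λ ≡ 55·2 ≡ 37.
  x = λ² - 66 - 66 = 1369 - 132 ≡ 69; y = λ·(66 - 69) - 55 ≡ 53. → (69, 53)
3G: (69, 53) + (66, 55). λ = (55 - 53)/(66 - 69) ≡ 2/70 mod 73. 70⁻¹ ≡ 24 (mod 73), so λ ≡ 48.
  x = λ² - 69 - 66 = 2304 - 135 ≡ 52; y = λ·(69 - 52) - 53 ≡ 33. → (52, 33)
4G: (52, 33) + (66, 55). λ = (55 - 33)/(66 - 52) ≡ 22/14 mod 73. 14⁻¹ ≡ 47 (mod 73), so λ ≡ 12.
  x = λ² - 52 - 66 = 144 - 118 ≡ 26; y = λ·(52 - 26) - 33 ≡ 60. → (26, 60)
4G = (26, 60).
Finally 4G + H:
(26, 60) + (43, 47). λ = (47 - 60)/(43 - 26) ≡ 60/17 mod 73. 17⁻¹ ≡ 43 (mod 73) since 17·43 = 731 ≡ 1, so λ ≡ 25.
  x = λ² - 26 - 43 = 625 - 69 ≡ 45; y = λ·(26 - 45) - 60 ≡ 49. → (45, 49)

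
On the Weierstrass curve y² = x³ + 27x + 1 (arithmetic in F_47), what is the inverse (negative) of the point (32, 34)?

-(32, 34) = (32, -34 mod 47) = (32, 13).

(32, 13)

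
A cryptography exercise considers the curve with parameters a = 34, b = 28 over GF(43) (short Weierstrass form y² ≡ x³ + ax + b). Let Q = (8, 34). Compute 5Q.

(15, 0)

Repeated addition: build up to 5Q.
2Q: tangent at (8, 34): λ = (3·8² + 34)/(2·34) ≡ 11/25. 25⁻¹ ≡ 31 (mod 43) since 25·31 = 775 ≡ 1, so λ ≡ 11·31 ≡ 40.
  x = λ² - 8 - 8 = 1600 - 16 ≡ 36; y = λ·(8 - 36) - 34 ≡ 7. → (36, 7)
3Q: (36, 7) + (8, 34). λ = (34 - 7)/(8 - 36) ≡ 27/15 mod 43. 15⁻¹ ≡ 23 (mod 43) since 15·23 = 345 ≡ 1, so λ ≡ 19.
  x = λ² - 36 - 8 = 361 - 44 ≡ 16; y = λ·(36 - 16) - 7 ≡ 29. → (16, 29)
4Q: (16, 29) + (8, 34). λ = (34 - 29)/(8 - 16) ≡ 5/35 mod 43. 35⁻¹ ≡ 16 (mod 43), so λ ≡ 37.
  x = λ² - 16 - 8 = 1369 - 24 ≡ 12; y = λ·(16 - 12) - 29 ≡ 33. → (12, 33)
5Q: (12, 33) + (8, 34). λ = (34 - 33)/(8 - 12) ≡ 1/39 mod 43. 39⁻¹ ≡ 32 (mod 43), so λ ≡ 32.
  x = λ² - 12 - 8 = 1024 - 20 ≡ 15; y = λ·(12 - 15) - 33 ≡ 0. → (15, 0)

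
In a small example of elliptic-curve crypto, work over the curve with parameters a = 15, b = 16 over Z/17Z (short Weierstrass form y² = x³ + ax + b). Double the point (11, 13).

(8, 11)

tangent at (11, 13): λ = (3·11² + 15)/(2·13) ≡ 4/9. 9⁻¹ ≡ 2 (mod 17), so λ ≡ 4·2 ≡ 8.
  x = λ² - 11 - 11 = 64 - 22 ≡ 8; y = λ·(11 - 8) - 13 ≡ 11. → (8, 11)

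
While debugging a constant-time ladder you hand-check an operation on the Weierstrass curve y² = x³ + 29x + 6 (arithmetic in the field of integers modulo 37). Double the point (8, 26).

(9, 16)

tangent at (8, 26): λ = (3·8² + 29)/(2·26) ≡ 36/15. 15⁻¹ ≡ 5 (mod 37), so λ ≡ 36·5 ≡ 32.
  x = λ² - 8 - 8 = 1024 - 16 ≡ 9; y = λ·(8 - 9) - 26 ≡ 16. → (9, 16)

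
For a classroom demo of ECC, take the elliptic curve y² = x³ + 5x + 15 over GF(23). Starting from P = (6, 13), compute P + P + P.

(6, 10)

Repeated addition: build up to 3P.
2P: tangent at (6, 13): λ = (3·6² + 5)/(2·13) ≡ 21/3. 3⁻¹ ≡ 8 (mod 23) since 3·8 = 24 ≡ 1, so λ ≡ 21·8 ≡ 7.
  x = λ² - 6 - 6 = 49 - 12 ≡ 14; y = λ·(6 - 14) - 13 ≡ 0. → (14, 0)
3P: (14, 0) + (6, 13). λ = (13 - 0)/(6 - 14) ≡ 13/15 mod 23. 15⁻¹ ≡ 20 (mod 23) since 15·20 = 300 ≡ 1, so λ ≡ 7.
  x = λ² - 14 - 6 = 49 - 20 ≡ 6; y = λ·(14 - 6) - 0 ≡ 10. → (6, 10)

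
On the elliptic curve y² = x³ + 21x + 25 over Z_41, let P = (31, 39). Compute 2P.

(0, 5)

tangent at (31, 39): λ = (3·31² + 21)/(2·39) ≡ 34/37. 37⁻¹ ≡ 10 (mod 41) since 37·10 = 370 ≡ 1, so λ ≡ 34·10 ≡ 12.
  x = λ² - 31 - 31 = 144 - 62 ≡ 0; y = λ·(31 - 0) - 39 ≡ 5. → (0, 5)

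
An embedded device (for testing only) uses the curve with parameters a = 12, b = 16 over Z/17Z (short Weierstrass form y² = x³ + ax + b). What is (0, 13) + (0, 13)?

(15, 1)

tangent at (0, 13): λ = (3·0² + 12)/(2·13) ≡ 12/9. 9⁻¹ ≡ 2 (mod 17) since 9·2 = 18 ≡ 1, so λ ≡ 12·2 ≡ 7.
  x = λ² - 0 - 0 = 49 - 0 ≡ 15; y = λ·(0 - 15) - 13 ≡ 1. → (15, 1)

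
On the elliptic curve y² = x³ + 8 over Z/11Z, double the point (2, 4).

(1, 3)

tangent at (2, 4): λ = (3·2² + 0)/(2·4) ≡ 1/8. 8⁻¹ ≡ 7 (mod 11), so λ ≡ 1·7 ≡ 7.
  x = λ² - 2 - 2 = 49 - 4 ≡ 1; y = λ·(2 - 1) - 4 ≡ 3. → (1, 3)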